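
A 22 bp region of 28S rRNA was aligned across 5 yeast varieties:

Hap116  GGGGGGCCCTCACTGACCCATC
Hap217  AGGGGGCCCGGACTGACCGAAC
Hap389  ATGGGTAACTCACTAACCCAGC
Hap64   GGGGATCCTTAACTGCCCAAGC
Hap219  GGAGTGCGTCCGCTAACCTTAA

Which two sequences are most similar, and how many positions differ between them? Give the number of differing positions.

Pairwise Hamming distances:
  Hap116 vs Hap217: 5
  Hap116 vs Hap389: 7
  Hap116 vs Hap64: 7
  Hap116 vs Hap219: 11
  Hap217 vs Hap389: 9
  Hap217 vs Hap64: 9
  Hap217 vs Hap219: 12
  Hap389 vs Hap64: 10
  Hap389 vs Hap219: 14
  Hap64 vs Hap219: 13
The smallest is 5, between Hap116 and Hap217.

5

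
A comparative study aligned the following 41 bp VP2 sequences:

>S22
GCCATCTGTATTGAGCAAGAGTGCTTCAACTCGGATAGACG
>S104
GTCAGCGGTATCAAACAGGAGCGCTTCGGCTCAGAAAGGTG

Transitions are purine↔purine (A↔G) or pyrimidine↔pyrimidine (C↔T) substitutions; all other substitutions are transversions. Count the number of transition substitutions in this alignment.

The sequences differ at positions 2 (C/T, transition), 5 (T/G, transversion), 7 (T/G, transversion), 12 (T/C, transition), 13 (G/A, transition), 15 (G/A, transition), 18 (A/G, transition), 22 (T/C, transition), 28 (A/G, transition), 29 (A/G, transition), 33 (G/A, transition), 36 (T/A, transversion), 39 (A/G, transition), 40 (C/T, transition).
Of the 14 differences, 11 transitions and 3 transversions, so the answer is 11.

11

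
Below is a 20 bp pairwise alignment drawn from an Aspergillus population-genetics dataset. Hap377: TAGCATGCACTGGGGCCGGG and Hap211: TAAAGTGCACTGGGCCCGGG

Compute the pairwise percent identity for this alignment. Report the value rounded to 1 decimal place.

80.0%

Differing sites — 3:G/A; 4:C/A; 5:A/G; 15:G/C.
16 of the 20 sites match, so the percent identity is 16/20 × 100 = 80.0%.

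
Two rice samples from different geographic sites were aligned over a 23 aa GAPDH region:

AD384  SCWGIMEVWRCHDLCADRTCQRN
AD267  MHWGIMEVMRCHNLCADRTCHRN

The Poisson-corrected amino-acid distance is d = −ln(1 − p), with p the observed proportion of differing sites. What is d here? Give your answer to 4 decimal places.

0.2451

The sequences differ at positions 1 (S/M), 2 (C/H), 9 (W/M), 13 (D/N), 21 (Q/H).
p = 5/23 = 0.217391.
d = −ln(1 − 0.217391) = −ln(0.782609) = 0.2451.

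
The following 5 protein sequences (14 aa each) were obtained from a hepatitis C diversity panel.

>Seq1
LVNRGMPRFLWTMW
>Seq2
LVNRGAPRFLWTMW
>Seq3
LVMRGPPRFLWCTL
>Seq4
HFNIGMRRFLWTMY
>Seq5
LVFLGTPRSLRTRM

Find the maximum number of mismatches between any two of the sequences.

Pairwise Hamming distances:
  Seq1 vs Seq2: 1
  Seq1 vs Seq3: 5
  Seq1 vs Seq4: 5
  Seq1 vs Seq5: 7
  Seq2 vs Seq3: 5
  Seq2 vs Seq4: 6
  Seq2 vs Seq5: 7
  Seq3 vs Seq4: 9
  Seq3 vs Seq5: 8
  Seq4 vs Seq5: 10
The largest is 10, between Seq4 and Seq5.

10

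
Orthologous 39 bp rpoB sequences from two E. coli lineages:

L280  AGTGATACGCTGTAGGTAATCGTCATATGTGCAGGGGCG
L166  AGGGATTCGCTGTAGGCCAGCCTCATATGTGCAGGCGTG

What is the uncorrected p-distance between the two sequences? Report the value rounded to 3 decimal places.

0.205

The sequences differ at positions 3 (T/G), 7 (A/T), 17 (T/C), 18 (A/C), 20 (T/G), 22 (G/C), 36 (G/C), 38 (C/T).
There are 8 differences over 39 sites, so p = 8/39 = 0.205.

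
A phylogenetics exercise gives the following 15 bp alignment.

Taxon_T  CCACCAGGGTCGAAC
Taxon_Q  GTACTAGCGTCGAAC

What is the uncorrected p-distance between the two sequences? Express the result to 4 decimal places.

0.2667

Mismatches occur at site 1 (C/G), site 2 (C/T), site 5 (C/T), site 8 (G/C).
There are 4 differences over 15 sites, so p = 4/15 = 0.2667.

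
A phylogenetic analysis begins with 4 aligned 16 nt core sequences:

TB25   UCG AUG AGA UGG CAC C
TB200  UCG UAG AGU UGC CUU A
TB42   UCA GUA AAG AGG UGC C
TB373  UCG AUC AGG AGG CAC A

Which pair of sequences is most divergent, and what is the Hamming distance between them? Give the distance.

Pairwise Hamming distances:
  TB25 vs TB200: 7
  TB25 vs TB42: 8
  TB25 vs TB373: 4
  TB200 vs TB42: 12
  TB200 vs TB373: 8
  TB42 vs TB373: 7
The largest is 12, between TB200 and TB42.

12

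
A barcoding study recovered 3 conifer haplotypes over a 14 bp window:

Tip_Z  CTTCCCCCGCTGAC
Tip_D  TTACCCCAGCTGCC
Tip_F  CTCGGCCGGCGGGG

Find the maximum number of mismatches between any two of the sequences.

Pairwise Hamming distances:
  Tip_Z vs Tip_D: 4
  Tip_Z vs Tip_F: 7
  Tip_D vs Tip_F: 8
The largest is 8, between Tip_D and Tip_F.

8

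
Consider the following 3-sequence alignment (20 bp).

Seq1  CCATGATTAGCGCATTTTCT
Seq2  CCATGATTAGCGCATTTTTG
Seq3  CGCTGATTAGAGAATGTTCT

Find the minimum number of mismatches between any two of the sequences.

2

Pairwise Hamming distances:
  Seq1 vs Seq2: 2
  Seq1 vs Seq3: 5
  Seq2 vs Seq3: 7
The smallest is 2, between Seq1 and Seq2.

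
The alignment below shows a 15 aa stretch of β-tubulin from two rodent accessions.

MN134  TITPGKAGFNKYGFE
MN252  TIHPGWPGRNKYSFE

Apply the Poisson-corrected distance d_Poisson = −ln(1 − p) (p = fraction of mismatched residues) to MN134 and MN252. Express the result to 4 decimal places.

0.4055

The sequences differ at positions 3 (T/H), 6 (K/W), 7 (A/P), 9 (F/R), 13 (G/S).
p = 5/15 = 0.333333.
d = −ln(1 − 0.333333) = −ln(0.666667) = 0.4055.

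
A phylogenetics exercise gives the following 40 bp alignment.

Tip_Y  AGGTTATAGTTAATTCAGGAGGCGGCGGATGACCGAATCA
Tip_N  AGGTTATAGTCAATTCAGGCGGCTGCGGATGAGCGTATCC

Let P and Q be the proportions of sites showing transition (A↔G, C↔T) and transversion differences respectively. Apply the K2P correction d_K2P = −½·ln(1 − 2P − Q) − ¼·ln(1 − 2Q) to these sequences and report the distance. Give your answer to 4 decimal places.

0.1681

Mismatches occur at site 11 (T→C, transition), site 20 (A→C, transversion), site 24 (G→T, transversion), site 33 (C→G, transversion), site 36 (A→T, transversion), site 40 (A→C, transversion).
Of the 6 differences, 1 transition and 5 transversions over 40 sites: P = 1/40 = 0.025000, Q = 5/40 = 0.125000.
d = −0.5·ln(0.825000) − 0.25·ln(0.750000) = −0.5·(-0.192372) − 0.25·(-0.287682) = 0.1681.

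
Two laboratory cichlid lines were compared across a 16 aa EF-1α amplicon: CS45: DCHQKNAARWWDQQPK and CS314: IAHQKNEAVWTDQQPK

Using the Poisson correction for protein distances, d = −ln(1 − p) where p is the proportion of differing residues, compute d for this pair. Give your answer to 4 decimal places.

0.3747

Mismatches occur at site 1 (D→I), site 2 (C→A), site 7 (A→E), site 9 (R→V), site 11 (W→T).
p = 5/16 = 0.312500.
d = −ln(1 − 0.312500) = −ln(0.687500) = 0.3747.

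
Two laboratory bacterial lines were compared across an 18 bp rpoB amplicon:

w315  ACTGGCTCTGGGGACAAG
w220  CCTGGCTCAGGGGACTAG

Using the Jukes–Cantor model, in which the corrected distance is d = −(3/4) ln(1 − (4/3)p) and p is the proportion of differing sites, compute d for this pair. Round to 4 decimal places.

0.1885

Mismatches occur at site 1 (A↔C), site 9 (T↔A), site 16 (A↔T).
p = 3/18 = 0.166667.
d = −0.75 · ln(1 − (4/3)·0.166667) = −0.75 · ln(0.777777) = −0.75 · (-0.251315) = 0.1885.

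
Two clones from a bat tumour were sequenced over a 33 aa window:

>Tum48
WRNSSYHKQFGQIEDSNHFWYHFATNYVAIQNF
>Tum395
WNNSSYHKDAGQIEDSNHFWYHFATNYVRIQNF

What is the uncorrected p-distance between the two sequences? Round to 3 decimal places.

The sequences differ at positions 2 (R/N), 9 (Q/D), 10 (F/A), 29 (A/R).
There are 4 differences over 33 sites, so p = 4/33 = 0.121.

0.121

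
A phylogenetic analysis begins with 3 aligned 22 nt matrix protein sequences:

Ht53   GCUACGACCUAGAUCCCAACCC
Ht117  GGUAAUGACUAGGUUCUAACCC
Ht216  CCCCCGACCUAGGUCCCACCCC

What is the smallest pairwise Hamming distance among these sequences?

Pairwise Hamming distances:
  Ht53 vs Ht117: 8
  Ht53 vs Ht216: 5
  Ht117 vs Ht216: 11
The smallest is 5, between Ht53 and Ht216.

5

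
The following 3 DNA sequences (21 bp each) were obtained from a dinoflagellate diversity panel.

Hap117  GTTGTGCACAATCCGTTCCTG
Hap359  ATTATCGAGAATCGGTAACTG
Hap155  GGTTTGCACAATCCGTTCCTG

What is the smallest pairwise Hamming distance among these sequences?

2

Pairwise Hamming distances:
  Hap117 vs Hap359: 8
  Hap117 vs Hap155: 2
  Hap359 vs Hap155: 9
The smallest is 2, between Hap117 and Hap155.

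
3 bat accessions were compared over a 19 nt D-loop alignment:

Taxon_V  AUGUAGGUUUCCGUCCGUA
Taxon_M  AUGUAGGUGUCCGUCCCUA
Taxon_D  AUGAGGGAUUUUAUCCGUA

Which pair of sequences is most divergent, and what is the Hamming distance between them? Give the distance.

8

Pairwise Hamming distances:
  Taxon_V vs Taxon_M: 2
  Taxon_V vs Taxon_D: 6
  Taxon_M vs Taxon_D: 8
The largest is 8, between Taxon_M and Taxon_D.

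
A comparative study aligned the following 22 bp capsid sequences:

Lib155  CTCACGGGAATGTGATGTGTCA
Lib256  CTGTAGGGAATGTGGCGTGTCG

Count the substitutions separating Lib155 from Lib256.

6

Differing sites — 3:C/G; 4:A/T; 5:C/A; 15:A/G; 16:T/C; 22:A/G.
That gives 6 mismatches out of 22 aligned sites, so the Hamming distance is 6.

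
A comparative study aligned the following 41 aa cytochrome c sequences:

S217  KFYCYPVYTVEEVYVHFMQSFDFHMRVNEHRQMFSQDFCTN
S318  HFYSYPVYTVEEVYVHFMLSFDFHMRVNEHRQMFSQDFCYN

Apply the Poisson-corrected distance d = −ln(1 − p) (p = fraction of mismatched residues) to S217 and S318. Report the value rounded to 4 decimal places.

Differing sites — 1:K/H; 4:C/S; 19:Q/L; 40:T/Y.
p = 4/41 = 0.097561.
d = −ln(1 − 0.097561) = −ln(0.902439) = 0.1027.

0.1027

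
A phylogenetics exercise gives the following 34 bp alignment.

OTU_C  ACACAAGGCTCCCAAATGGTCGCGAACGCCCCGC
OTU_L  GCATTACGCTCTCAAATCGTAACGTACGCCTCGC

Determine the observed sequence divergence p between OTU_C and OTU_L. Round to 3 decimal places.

Differing sites — 1:A/G; 4:C/T; 5:A/T; 7:G/C; 12:C/T; 18:G/C; 21:C/A; 22:G/A; 25:A/T; 31:C/T.
There are 10 differences over 34 sites, so p = 10/34 = 0.294.

0.294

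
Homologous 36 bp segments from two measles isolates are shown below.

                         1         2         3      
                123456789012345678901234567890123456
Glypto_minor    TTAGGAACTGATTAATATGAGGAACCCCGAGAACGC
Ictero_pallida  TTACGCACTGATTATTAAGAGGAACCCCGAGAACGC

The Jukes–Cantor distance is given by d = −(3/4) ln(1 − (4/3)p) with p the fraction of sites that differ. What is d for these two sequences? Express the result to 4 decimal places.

0.1203

Differing sites — 4:G/C; 6:A/C; 15:A/T; 18:T/A.
p = 4/36 = 0.111111.
d = −0.75 · ln(1 − (4/3)·0.111111) = −0.75 · ln(0.851852) = −0.75 · (-0.160342) = 0.1203.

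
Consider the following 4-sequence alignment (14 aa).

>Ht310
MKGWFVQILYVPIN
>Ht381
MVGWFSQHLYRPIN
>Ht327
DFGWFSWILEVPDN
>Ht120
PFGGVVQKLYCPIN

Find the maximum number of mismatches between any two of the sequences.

Pairwise Hamming distances:
  Ht310 vs Ht381: 4
  Ht310 vs Ht327: 6
  Ht310 vs Ht120: 6
  Ht381 vs Ht327: 7
  Ht381 vs Ht120: 7
  Ht327 vs Ht120: 9
The largest is 9, between Ht327 and Ht120.

9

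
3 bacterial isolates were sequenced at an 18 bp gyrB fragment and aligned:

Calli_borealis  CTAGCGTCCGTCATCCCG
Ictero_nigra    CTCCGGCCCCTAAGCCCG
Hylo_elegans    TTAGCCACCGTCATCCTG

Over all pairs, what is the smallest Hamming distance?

4

Pairwise Hamming distances:
  Calli_borealis vs Ictero_nigra: 7
  Calli_borealis vs Hylo_elegans: 4
  Ictero_nigra vs Hylo_elegans: 10
The smallest is 4, between Calli_borealis and Hylo_elegans.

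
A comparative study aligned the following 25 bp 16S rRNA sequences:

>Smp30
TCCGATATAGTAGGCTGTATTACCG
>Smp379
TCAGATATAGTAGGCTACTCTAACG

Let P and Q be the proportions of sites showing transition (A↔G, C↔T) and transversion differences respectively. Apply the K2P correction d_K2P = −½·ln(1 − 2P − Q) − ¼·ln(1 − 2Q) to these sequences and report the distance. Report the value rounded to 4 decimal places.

0.2918

Differing sites — 3:C/A (Tv); 17:G/A (Ti); 18:T/C (Ti); 19:A/T (Tv); 20:T/C (Ti); 23:C/A (Tv).
Of the 6 differences, 3 transitions and 3 transversions over 25 sites: P = 3/25 = 0.120000, Q = 3/25 = 0.120000.
d = −0.5·ln(0.640000) − 0.25·ln(0.760000) = −0.5·(-0.446287) − 0.25·(-0.274437) = 0.2918.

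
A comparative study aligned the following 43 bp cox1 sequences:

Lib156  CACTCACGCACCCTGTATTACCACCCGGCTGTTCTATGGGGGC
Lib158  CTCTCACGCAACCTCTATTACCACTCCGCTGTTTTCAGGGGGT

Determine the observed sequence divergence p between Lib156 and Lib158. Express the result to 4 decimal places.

The sequences differ at positions 2 (A/T), 11 (C/A), 15 (G/C), 25 (C/T), 27 (G/C), 34 (C/T), 36 (A/C), 37 (T/A), 43 (C/T).
There are 9 differences over 43 sites, so p = 9/43 = 0.2093.

0.2093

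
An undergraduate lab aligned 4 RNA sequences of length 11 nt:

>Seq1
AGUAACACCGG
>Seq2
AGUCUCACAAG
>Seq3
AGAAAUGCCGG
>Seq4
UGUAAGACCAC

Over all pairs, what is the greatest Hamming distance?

Pairwise Hamming distances:
  Seq1 vs Seq2: 4
  Seq1 vs Seq3: 3
  Seq1 vs Seq4: 4
  Seq2 vs Seq3: 7
  Seq2 vs Seq4: 6
  Seq3 vs Seq4: 6
The largest is 7, between Seq2 and Seq3.

7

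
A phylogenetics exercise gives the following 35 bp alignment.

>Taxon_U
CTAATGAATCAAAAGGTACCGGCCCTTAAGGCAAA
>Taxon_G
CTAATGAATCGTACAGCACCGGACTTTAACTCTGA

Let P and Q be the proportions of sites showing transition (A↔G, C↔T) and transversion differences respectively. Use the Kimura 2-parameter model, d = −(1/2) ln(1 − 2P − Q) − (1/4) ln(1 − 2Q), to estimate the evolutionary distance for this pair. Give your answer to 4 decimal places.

0.4104

Mismatches occur at site 11 (A→G, transition), site 12 (A→T, transversion), site 14 (A→C, transversion), site 15 (G→A, transition), site 17 (T→C, transition), site 23 (C→A, transversion), site 25 (C→T, transition), site 30 (G→C, transversion), site 31 (G→T, transversion), site 33 (A→T, transversion), site 34 (A→G, transition).
Of the 11 differences, 5 transitions and 6 transversions over 35 sites: P = 5/35 = 0.142857, Q = 6/35 = 0.171429.
d = −0.5·ln(0.542857) − 0.25·ln(0.657142) = −0.5·(-0.610909) − 0.25·(-0.419855) = 0.4104.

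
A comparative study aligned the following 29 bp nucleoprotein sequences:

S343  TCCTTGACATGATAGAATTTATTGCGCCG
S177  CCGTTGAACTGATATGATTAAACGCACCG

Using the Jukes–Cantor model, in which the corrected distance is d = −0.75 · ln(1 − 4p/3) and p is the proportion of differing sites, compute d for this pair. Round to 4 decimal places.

Mismatches occur at site 1 (T↔C), site 3 (C↔G), site 8 (C↔A), site 9 (A↔C), site 15 (G↔T), site 16 (A↔G), site 20 (T↔A), site 22 (T↔A), site 23 (T↔C), site 26 (G↔A).
p = 10/29 = 0.344828.
d = −0.75 · ln(1 − (4/3)·0.344828) = −0.75 · ln(0.540229) = −0.75 · (-0.615762) = 0.4618.

0.4618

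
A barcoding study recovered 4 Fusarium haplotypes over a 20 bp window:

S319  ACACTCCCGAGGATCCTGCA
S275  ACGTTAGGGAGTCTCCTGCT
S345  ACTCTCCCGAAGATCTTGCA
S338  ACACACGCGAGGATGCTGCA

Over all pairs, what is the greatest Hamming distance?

10

Pairwise Hamming distances:
  S319 vs S275: 8
  S319 vs S345: 3
  S319 vs S338: 3
  S275 vs S345: 10
  S275 vs S338: 9
  S345 vs S338: 6
The largest is 10, between S275 and S345.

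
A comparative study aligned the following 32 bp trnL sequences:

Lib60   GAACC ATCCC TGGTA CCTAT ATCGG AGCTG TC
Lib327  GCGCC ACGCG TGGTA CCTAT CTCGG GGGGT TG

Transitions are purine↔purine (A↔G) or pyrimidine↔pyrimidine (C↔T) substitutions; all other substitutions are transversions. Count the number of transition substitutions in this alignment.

The sequences differ at positions 2 (A/C, transversion), 3 (A/G, transition), 7 (T/C, transition), 8 (C/G, transversion), 10 (C/G, transversion), 21 (A/C, transversion), 26 (A/G, transition), 28 (C/G, transversion), 29 (T/G, transversion), 30 (G/T, transversion), 32 (C/G, transversion).
Of the 11 differences, 3 transitions and 8 transversions, so the answer is 3.

3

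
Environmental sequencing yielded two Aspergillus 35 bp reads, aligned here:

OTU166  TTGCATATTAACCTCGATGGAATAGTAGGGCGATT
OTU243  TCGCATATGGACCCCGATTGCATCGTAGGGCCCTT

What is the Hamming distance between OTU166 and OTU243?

9

Differing sites — 2:T/C; 9:T/G; 10:A/G; 14:T/C; 19:G/T; 21:A/C; 24:A/C; 32:G/C; 33:A/C.
That gives 9 mismatches out of 35 aligned sites, so the Hamming distance is 9.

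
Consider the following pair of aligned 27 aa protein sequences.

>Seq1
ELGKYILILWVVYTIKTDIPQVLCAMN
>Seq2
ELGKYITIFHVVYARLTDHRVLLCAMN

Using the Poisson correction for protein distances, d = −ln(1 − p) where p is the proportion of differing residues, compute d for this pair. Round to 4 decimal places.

0.4626

The sequences differ at positions 7 (L/T), 9 (L/F), 10 (W/H), 14 (T/A), 15 (I/R), 16 (K/L), 19 (I/H), 20 (P/R), 21 (Q/V), 22 (V/L).
p = 10/27 = 0.370370.
d = −ln(1 − 0.370370) = −ln(0.629630) = 0.4626.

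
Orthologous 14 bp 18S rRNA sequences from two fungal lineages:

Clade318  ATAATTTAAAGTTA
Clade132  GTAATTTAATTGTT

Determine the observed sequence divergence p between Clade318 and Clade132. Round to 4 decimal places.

The sequences differ at positions 1 (A/G), 10 (A/T), 11 (G/T), 12 (T/G), 14 (A/T).
There are 5 differences over 14 sites, so p = 5/14 = 0.3571.

0.3571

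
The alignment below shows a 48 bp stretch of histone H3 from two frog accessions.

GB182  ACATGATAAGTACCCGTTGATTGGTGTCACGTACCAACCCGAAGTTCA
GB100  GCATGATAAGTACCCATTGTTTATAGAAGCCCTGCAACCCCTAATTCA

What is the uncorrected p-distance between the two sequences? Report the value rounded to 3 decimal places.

Mismatches occur at site 1 (A→G), site 16 (G→A), site 20 (A→T), site 23 (G→A), site 24 (G→T), site 25 (T→A), site 27 (T→A), site 28 (C→A), site 29 (A→G), site 31 (G→C), site 32 (T→C), site 33 (A→T), site 34 (C→G), site 41 (G→C), site 42 (A→T), site 44 (G→A).
There are 16 differences over 48 sites, so p = 16/48 = 0.333.

0.333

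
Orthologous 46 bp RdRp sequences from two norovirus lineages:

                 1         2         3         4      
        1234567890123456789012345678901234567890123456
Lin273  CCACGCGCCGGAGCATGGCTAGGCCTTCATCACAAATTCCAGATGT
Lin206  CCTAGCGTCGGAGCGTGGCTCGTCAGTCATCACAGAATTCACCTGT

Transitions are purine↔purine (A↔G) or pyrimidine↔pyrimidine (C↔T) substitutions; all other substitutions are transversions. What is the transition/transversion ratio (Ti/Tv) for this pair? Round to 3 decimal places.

0.444

Differing sites — 3:A/T (Tv); 4:C/A (Tv); 8:C/T (Ti); 15:A/G (Ti); 21:A/C (Tv); 23:G/T (Tv); 25:C/A (Tv); 26:T/G (Tv); 35:A/G (Ti); 37:T/A (Tv); 39:C/T (Ti); 42:G/C (Tv); 43:A/C (Tv).
Of the 13 differences, 4 transitions and 9 transversions, so Ti/Tv = 4/9 = 0.444.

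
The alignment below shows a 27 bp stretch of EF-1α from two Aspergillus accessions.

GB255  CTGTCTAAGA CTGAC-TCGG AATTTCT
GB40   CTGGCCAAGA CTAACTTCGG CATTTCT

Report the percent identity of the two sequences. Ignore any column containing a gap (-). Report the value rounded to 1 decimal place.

Excluding the 1 gap column leaves 26 comparable sites.
Mismatches occur at site 4 (T↔G), site 6 (T↔C), site 13 (G↔A), site 21 (A↔C).
22 of the 26 comparable sites match, so the percent identity is 22/26 × 100 = 84.6%.

84.6%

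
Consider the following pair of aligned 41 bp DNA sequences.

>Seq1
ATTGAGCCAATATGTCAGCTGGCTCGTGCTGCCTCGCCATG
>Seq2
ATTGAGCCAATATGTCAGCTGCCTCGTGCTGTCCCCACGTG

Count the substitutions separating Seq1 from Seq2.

The sequences differ at positions 22 (G/C), 32 (C/T), 34 (T/C), 36 (G/C), 37 (C/A), 39 (A/G).
That gives 6 mismatches out of 41 aligned sites, so the Hamming distance is 6.

6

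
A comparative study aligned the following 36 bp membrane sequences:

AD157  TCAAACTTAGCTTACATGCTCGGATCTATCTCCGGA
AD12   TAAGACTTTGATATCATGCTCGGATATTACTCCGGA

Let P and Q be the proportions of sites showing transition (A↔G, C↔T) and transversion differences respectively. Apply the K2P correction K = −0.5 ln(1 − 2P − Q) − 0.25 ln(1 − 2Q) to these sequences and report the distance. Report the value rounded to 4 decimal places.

Differing sites — 2:C/A (Tv); 4:A/G (Ti); 9:A/T (Tv); 11:C/A (Tv); 13:T/A (Tv); 14:A/T (Tv); 26:C/A (Tv); 28:A/T (Tv); 29:T/A (Tv).
Of the 9 differences, 1 transition and 8 transversions over 36 sites: P = 1/36 = 0.027778, Q = 8/36 = 0.222222.
d = −0.5·ln(0.722222) − 0.25·ln(0.555556) = −0.5·(-0.325423) − 0.25·(-0.587786) = 0.3097.

0.3097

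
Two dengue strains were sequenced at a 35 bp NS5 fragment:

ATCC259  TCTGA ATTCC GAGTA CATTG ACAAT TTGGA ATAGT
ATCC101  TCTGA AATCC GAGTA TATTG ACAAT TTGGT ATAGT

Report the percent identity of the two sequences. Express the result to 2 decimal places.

91.43%

The sequences differ at positions 7 (T/A), 16 (C/T), 30 (A/T).
32 of the 35 sites match, so the percent identity is 32/35 × 100 = 91.43%.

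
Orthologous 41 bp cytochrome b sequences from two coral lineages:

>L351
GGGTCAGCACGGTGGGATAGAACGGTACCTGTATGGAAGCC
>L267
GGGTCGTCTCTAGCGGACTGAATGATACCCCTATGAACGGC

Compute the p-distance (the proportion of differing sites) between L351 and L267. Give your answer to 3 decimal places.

Differing sites — 6:A/G; 7:G/T; 9:A/T; 11:G/T; 12:G/A; 13:T/G; 14:G/C; 18:T/C; 19:A/T; 23:C/T; 25:G/A; 30:T/C; 31:G/C; 36:G/A; 38:A/C; 40:C/G.
There are 16 differences over 41 sites, so p = 16/41 = 0.390.

0.390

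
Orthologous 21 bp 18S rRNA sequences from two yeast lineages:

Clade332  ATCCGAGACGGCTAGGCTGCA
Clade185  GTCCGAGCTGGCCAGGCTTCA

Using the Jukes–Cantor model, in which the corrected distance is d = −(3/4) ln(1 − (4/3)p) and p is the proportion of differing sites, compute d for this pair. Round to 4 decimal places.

0.2865

Differing sites — 1:A/G; 8:A/C; 9:C/T; 13:T/C; 19:G/T.
p = 5/21 = 0.238095.
d = −0.75 · ln(1 − (4/3)·0.238095) = −0.75 · ln(0.682540) = −0.75 · (-0.381934) = 0.2865.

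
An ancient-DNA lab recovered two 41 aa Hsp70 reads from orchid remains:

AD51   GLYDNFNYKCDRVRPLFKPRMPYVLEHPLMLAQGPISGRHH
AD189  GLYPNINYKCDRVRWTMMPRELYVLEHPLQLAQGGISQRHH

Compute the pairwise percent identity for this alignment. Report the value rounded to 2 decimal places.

Mismatches occur at site 4 (D/P), site 6 (F/I), site 15 (P/W), site 16 (L/T), site 17 (F/M), site 18 (K/M), site 21 (M/E), site 22 (P/L), site 30 (M/Q), site 35 (P/G), site 38 (G/Q).
30 of the 41 sites match, so the percent identity is 30/41 × 100 = 73.17%.

73.17%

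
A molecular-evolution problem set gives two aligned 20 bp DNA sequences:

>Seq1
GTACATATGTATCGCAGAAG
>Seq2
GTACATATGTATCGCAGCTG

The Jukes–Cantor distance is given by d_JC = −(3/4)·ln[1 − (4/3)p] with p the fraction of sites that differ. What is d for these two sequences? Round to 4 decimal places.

0.1073

Mismatches occur at site 18 (A/C), site 19 (A/T).
p = 2/20 = 0.100000.
d = −0.75 · ln(1 − (4/3)·0.100000) = −0.75 · ln(0.866667) = −0.75 · (-0.143100) = 0.1073.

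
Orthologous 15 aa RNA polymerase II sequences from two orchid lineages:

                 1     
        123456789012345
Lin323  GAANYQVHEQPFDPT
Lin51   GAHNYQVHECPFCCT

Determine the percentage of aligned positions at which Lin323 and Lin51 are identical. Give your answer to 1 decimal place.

73.3%

Differing sites — 3:A/H; 10:Q/C; 13:D/C; 14:P/C.
11 of the 15 sites match, so the percent identity is 11/15 × 100 = 73.3%.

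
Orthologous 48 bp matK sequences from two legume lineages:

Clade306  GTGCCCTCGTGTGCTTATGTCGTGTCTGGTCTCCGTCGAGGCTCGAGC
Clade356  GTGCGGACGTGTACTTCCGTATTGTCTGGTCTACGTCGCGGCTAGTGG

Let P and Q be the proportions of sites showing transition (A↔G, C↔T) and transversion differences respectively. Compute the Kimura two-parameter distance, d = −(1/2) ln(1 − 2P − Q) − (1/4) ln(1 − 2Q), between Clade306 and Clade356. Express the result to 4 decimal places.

Mismatches occur at site 5 (C/G, transversion), site 6 (C/G, transversion), site 7 (T/A, transversion), site 13 (G/A, transition), site 17 (A/C, transversion), site 18 (T/C, transition), site 21 (C/A, transversion), site 22 (G/T, transversion), site 33 (C/A, transversion), site 39 (A/C, transversion), site 44 (C/A, transversion), site 46 (A/T, transversion), site 48 (C/G, transversion).
Of the 13 differences, 2 transitions and 11 transversions over 48 sites: P = 2/48 = 0.041667, Q = 11/48 = 0.229167.
d = −0.5·ln(0.687499) − 0.25·ln(0.541666) = −0.5·(-0.374695) − 0.25·(-0.613106) = 0.3406.

0.3406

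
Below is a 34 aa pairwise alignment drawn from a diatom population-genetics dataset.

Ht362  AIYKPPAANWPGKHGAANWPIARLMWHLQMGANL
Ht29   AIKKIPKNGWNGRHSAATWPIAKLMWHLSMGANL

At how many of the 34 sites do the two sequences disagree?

11

Differing sites — 3:Y/K; 5:P/I; 7:A/K; 8:A/N; 9:N/G; 11:P/N; 13:K/R; 15:G/S; 18:N/T; 23:R/K; 29:Q/S.
That gives 11 mismatches out of 34 aligned sites, so the Hamming distance is 11.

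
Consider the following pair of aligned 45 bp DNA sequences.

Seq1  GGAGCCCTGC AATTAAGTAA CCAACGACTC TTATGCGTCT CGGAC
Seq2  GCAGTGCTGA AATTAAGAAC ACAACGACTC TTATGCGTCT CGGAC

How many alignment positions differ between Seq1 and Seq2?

7

Mismatches occur at site 2 (G↔C), site 5 (C↔T), site 6 (C↔G), site 10 (C↔A), site 18 (T↔A), site 20 (A↔C), site 21 (C↔A).
That gives 7 mismatches out of 45 aligned sites, so the Hamming distance is 7.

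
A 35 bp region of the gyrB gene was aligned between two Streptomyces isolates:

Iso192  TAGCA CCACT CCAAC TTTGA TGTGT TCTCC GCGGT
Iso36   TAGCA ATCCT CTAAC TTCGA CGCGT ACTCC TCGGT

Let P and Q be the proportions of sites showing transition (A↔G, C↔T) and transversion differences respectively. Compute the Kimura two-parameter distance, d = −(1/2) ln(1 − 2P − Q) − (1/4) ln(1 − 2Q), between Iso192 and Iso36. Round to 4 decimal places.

0.3203

The sequences differ at positions 6 (C/A, transversion), 7 (C/T, transition), 8 (A/C, transversion), 12 (C/T, transition), 18 (T/C, transition), 21 (T/C, transition), 23 (T/C, transition), 26 (T/A, transversion), 31 (G/T, transversion).
Of the 9 differences, 5 transitions and 4 transversions over 35 sites: P = 5/35 = 0.142857, Q = 4/35 = 0.114286.
d = −0.5·ln(0.600000) − 0.25·ln(0.771428) = −0.5·(-0.510826) − 0.25·(-0.259512) = 0.3203.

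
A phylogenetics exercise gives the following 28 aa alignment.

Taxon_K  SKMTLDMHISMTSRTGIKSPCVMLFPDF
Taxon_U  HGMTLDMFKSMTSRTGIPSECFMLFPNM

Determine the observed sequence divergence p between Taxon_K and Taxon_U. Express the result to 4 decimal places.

0.3214

Differing sites — 1:S/H; 2:K/G; 8:H/F; 9:I/K; 18:K/P; 20:P/E; 22:V/F; 27:D/N; 28:F/M.
There are 9 differences over 28 sites, so p = 9/28 = 0.3214.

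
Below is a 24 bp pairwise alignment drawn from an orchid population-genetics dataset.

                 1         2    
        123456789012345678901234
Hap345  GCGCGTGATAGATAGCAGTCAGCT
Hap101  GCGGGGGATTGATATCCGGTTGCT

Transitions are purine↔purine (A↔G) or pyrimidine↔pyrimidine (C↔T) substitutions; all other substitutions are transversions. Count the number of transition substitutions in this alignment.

The sequences differ at positions 4 (C/G, transversion), 6 (T/G, transversion), 10 (A/T, transversion), 15 (G/T, transversion), 17 (A/C, transversion), 19 (T/G, transversion), 20 (C/T, transition), 21 (A/T, transversion).
Of the 8 differences, 1 transition and 7 transversions, so the answer is 1.

1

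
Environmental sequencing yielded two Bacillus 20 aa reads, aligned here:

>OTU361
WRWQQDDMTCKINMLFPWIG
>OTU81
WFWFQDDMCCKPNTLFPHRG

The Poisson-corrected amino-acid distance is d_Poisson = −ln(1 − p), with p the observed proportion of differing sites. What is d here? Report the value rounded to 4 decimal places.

The sequences differ at positions 2 (R/F), 4 (Q/F), 9 (T/C), 12 (I/P), 14 (M/T), 18 (W/H), 19 (I/R).
p = 7/20 = 0.350000.
d = −ln(1 − 0.350000) = −ln(0.650000) = 0.4308.

0.4308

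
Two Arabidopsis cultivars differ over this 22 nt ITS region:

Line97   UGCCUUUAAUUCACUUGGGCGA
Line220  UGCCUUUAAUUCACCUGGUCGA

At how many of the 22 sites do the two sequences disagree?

Mismatches occur at site 15 (U↔C), site 19 (G↔U).
That gives 2 mismatches out of 22 aligned sites, so the Hamming distance is 2.

2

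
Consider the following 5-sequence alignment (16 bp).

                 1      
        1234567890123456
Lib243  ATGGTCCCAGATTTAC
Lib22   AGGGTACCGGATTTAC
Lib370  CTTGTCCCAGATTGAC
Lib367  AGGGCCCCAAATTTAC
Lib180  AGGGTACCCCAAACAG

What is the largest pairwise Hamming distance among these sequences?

10

Pairwise Hamming distances:
  Lib243 vs Lib22: 3
  Lib243 vs Lib370: 3
  Lib243 vs Lib367: 3
  Lib243 vs Lib180: 8
  Lib22 vs Lib370: 6
  Lib22 vs Lib367: 4
  Lib22 vs Lib180: 6
  Lib370 vs Lib367: 6
  Lib370 vs Lib180: 10
  Lib367 vs Lib180: 8
The largest is 10, between Lib370 and Lib180.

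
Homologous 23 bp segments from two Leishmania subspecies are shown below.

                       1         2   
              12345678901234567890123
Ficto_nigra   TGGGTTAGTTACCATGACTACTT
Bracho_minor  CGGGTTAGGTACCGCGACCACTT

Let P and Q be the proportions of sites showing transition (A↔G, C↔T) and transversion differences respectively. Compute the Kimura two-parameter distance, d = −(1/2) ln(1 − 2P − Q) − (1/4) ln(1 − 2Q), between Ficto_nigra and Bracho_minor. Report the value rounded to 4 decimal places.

0.2710

The sequences differ at positions 1 (T/C, transition), 9 (T/G, transversion), 14 (A/G, transition), 15 (T/C, transition), 19 (T/C, transition).
Of the 5 differences, 4 transitions and 1 transversion over 23 sites: P = 4/23 = 0.173913, Q = 1/23 = 0.043478.
d = −0.5·ln(0.608696) − 0.25·ln(0.913044) = −0.5·(-0.496436) − 0.25·(-0.090971) = 0.2710.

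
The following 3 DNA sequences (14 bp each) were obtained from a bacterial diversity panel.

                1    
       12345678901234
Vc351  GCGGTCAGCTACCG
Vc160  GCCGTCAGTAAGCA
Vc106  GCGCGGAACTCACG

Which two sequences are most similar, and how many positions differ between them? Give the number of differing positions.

Pairwise Hamming distances:
  Vc351 vs Vc160: 5
  Vc351 vs Vc106: 6
  Vc160 vs Vc106: 10
The smallest is 5, between Vc351 and Vc160.

5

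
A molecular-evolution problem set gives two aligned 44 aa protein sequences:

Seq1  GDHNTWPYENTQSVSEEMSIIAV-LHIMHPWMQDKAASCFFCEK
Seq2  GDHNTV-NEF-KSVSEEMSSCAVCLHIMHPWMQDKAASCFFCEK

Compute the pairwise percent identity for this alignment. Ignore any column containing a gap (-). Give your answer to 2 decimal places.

Excluding the 3 gap columns leaves 41 comparable sites.
Differing sites — 6:W/V; 8:Y/N; 10:N/F; 12:Q/K; 20:I/S; 21:I/C.
35 of the 41 comparable sites match, so the percent identity is 35/41 × 100 = 85.37%.

85.37%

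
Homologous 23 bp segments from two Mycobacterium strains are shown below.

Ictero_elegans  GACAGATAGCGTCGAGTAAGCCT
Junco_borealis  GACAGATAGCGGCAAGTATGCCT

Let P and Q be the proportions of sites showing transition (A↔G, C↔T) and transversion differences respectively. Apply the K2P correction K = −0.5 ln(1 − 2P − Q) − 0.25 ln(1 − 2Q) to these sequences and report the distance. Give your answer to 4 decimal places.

Mismatches occur at site 12 (T↔G, transversion), site 14 (G↔A, transition), site 19 (A↔T, transversion).
Of the 3 differences, 1 transition and 2 transversions over 23 sites: P = 1/23 = 0.043478, Q = 2/23 = 0.086957.
d = −0.5·ln(0.826087) − 0.25·ln(0.826086) = −0.5·(-0.191055) − 0.25·(-0.191056) = 0.1433.

0.1433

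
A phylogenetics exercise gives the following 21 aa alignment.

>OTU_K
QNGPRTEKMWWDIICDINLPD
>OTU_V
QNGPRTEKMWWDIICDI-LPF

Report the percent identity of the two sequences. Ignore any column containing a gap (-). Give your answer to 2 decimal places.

Excluding the 1 gap column leaves 20 comparable sites.
Differing sites — 21:D/F.
19 of the 20 comparable sites match, so the percent identity is 19/20 × 100 = 95.00%.

95.00%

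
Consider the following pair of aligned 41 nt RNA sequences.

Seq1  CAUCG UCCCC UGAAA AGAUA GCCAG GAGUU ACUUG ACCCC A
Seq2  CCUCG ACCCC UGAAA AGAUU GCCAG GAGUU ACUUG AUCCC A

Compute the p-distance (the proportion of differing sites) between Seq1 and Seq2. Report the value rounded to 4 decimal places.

0.0976

Mismatches occur at site 2 (A→C), site 6 (U→A), site 20 (A→U), site 37 (C→U).
There are 4 differences over 41 sites, so p = 4/41 = 0.0976.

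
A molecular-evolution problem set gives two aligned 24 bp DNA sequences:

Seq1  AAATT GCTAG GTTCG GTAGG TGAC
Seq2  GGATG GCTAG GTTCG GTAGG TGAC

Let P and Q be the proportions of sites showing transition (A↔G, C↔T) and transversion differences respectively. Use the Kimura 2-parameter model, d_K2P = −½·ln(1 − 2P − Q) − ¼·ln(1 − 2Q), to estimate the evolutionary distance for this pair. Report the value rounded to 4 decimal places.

0.1386

The sequences differ at positions 1 (A/G, transition), 2 (A/G, transition), 5 (T/G, transversion).
Of the 3 differences, 2 transitions and 1 transversion over 24 sites: P = 2/24 = 0.083333, Q = 1/24 = 0.041667.
d = −0.5·ln(0.791667) − 0.25·ln(0.916666) = −0.5·(-0.233614) − 0.25·(-0.087012) = 0.1386.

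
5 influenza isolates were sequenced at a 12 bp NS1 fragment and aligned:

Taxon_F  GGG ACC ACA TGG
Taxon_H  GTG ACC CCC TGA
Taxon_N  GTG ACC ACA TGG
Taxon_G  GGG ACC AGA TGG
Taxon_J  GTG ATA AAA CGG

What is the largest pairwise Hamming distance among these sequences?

Pairwise Hamming distances:
  Taxon_F vs Taxon_H: 4
  Taxon_F vs Taxon_N: 1
  Taxon_F vs Taxon_G: 1
  Taxon_F vs Taxon_J: 5
  Taxon_H vs Taxon_N: 3
  Taxon_H vs Taxon_G: 5
  Taxon_H vs Taxon_J: 7
  Taxon_N vs Taxon_G: 2
  Taxon_N vs Taxon_J: 4
  Taxon_G vs Taxon_J: 5
The largest is 7, between Taxon_H and Taxon_J.

7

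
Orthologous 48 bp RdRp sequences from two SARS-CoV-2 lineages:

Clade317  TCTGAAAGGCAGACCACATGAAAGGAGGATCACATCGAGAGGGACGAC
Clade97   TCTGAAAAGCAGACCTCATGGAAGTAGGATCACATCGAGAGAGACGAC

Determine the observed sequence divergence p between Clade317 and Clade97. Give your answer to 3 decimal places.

0.104

The sequences differ at positions 8 (G/A), 16 (A/T), 21 (A/G), 25 (G/T), 42 (G/A).
There are 5 differences over 48 sites, so p = 5/48 = 0.104.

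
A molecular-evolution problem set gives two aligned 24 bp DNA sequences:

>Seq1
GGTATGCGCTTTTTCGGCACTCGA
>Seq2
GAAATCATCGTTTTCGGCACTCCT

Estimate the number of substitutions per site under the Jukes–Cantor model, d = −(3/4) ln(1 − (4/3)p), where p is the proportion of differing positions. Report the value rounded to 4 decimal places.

The sequences differ at positions 2 (G/A), 3 (T/A), 6 (G/C), 7 (C/A), 8 (G/T), 10 (T/G), 23 (G/C), 24 (A/T).
p = 8/24 = 0.333333.
d = −0.75 · ln(1 − (4/3)·0.333333) = −0.75 · ln(0.555556) = −0.75 · (-0.587786) = 0.4408.

0.4408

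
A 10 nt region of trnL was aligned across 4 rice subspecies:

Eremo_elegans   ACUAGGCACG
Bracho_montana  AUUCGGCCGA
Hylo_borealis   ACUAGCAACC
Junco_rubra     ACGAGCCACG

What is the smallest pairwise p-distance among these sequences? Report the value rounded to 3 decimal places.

0.200

Pairwise Hamming distances:
  Eremo_elegans vs Bracho_montana: 5
  Eremo_elegans vs Hylo_borealis: 3
  Eremo_elegans vs Junco_rubra: 2
  Bracho_montana vs Hylo_borealis: 7
  Bracho_montana vs Junco_rubra: 7
  Hylo_borealis vs Junco_rubra: 3
The smallest is 2 mismatches, between Eremo_elegans and Junco_rubra; p = 2/10 = 0.200.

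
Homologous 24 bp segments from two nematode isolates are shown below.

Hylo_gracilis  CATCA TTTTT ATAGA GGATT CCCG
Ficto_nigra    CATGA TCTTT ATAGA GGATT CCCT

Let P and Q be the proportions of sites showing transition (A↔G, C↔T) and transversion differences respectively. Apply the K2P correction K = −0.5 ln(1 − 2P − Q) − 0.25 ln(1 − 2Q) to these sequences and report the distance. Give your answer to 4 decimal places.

0.1367

Mismatches occur at site 4 (C/G, transversion), site 7 (T/C, transition), site 24 (G/T, transversion).
Of the 3 differences, 1 transition and 2 transversions over 24 sites: P = 1/24 = 0.041667, Q = 2/24 = 0.083333.
d = −0.5·ln(0.833333) − 0.25·ln(0.833334) = −0.5·(-0.182322) − 0.25·(-0.182321) = 0.1367.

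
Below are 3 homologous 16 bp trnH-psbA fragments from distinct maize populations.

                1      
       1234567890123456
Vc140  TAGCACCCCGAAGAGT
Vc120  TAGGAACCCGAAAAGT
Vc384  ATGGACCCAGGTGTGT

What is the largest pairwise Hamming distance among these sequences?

Pairwise Hamming distances:
  Vc140 vs Vc120: 3
  Vc140 vs Vc384: 7
  Vc120 vs Vc384: 8
The largest is 8, between Vc120 and Vc384.

8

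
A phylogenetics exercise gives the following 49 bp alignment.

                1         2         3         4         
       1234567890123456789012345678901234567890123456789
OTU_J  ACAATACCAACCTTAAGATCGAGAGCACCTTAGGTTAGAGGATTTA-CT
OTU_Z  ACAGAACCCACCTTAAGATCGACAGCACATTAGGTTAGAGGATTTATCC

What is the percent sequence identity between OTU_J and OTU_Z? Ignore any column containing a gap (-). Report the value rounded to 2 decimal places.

Excluding the 1 gap column leaves 48 comparable sites.
Differing sites — 4:A/G; 5:T/A; 9:A/C; 23:G/C; 29:C/A; 49:T/C.
42 of the 48 comparable sites match, so the percent identity is 42/48 × 100 = 87.50%.

87.50%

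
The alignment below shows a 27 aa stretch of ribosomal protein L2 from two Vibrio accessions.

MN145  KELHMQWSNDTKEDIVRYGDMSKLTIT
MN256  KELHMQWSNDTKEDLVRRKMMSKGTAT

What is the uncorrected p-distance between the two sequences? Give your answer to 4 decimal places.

Differing sites — 15:I/L; 18:Y/R; 19:G/K; 20:D/M; 24:L/G; 26:I/A.
There are 6 differences over 27 sites, so p = 6/27 = 0.2222.

0.2222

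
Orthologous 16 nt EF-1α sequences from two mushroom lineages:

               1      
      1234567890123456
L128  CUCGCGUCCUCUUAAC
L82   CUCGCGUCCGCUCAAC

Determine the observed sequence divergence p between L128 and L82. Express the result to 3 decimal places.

0.125

Mismatches occur at site 10 (U→G), site 13 (U→C).
There are 2 differences over 16 sites, so p = 2/16 = 0.125.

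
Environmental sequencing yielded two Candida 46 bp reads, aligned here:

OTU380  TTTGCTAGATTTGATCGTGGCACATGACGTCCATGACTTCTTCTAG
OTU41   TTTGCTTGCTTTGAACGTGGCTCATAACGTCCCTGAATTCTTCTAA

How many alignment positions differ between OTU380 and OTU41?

Differing sites — 7:A/T; 9:A/C; 15:T/A; 22:A/T; 26:G/A; 33:A/C; 37:C/A; 46:G/A.
That gives 8 mismatches out of 46 aligned sites, so the Hamming distance is 8.

8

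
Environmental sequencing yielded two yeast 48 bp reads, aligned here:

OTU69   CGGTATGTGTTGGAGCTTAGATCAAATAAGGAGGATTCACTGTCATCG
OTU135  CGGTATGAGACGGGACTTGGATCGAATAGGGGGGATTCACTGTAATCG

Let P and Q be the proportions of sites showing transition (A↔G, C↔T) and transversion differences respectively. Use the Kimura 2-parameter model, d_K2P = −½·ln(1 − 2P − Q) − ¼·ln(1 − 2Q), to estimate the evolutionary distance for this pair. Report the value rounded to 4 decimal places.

Differing sites — 8:T/A (Tv); 10:T/A (Tv); 11:T/C (Ti); 14:A/G (Ti); 15:G/A (Ti); 19:A/G (Ti); 24:A/G (Ti); 29:A/G (Ti); 32:A/G (Ti); 44:C/A (Tv).
Of the 10 differences, 7 transitions and 3 transversions over 48 sites: P = 7/48 = 0.145833, Q = 3/48 = 0.062500.
d = −0.5·ln(0.645834) − 0.25·ln(0.875000) = −0.5·(-0.437213) − 0.25·(-0.133531) = 0.2520.

0.2520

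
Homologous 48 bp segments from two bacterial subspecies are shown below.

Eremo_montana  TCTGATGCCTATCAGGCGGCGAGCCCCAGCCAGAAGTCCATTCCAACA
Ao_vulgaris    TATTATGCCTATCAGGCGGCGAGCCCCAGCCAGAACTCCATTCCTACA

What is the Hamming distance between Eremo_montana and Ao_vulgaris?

4

Differing sites — 2:C/A; 4:G/T; 36:G/C; 45:A/T.
That gives 4 mismatches out of 48 aligned sites, so the Hamming distance is 4.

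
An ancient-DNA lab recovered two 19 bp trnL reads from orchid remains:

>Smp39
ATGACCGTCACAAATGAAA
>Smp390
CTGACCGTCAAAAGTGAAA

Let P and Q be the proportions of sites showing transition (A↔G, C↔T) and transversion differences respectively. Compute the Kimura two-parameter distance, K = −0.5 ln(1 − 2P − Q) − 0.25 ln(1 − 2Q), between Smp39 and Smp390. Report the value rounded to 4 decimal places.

Mismatches occur at site 1 (A/C, transversion), site 11 (C/A, transversion), site 14 (A/G, transition).
Of the 3 differences, 1 transition and 2 transversions over 19 sites: P = 1/19 = 0.052632, Q = 2/19 = 0.105263.
d = −0.5·ln(0.789473) − 0.25·ln(0.789474) = −0.5·(-0.236390) − 0.25·(-0.236388) = 0.1773.

0.1773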